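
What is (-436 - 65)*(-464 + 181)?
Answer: 141783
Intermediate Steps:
(-436 - 65)*(-464 + 181) = -501*(-283) = 141783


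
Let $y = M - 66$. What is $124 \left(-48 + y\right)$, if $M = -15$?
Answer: $-15996$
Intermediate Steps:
$y = -81$ ($y = -15 - 66 = -81$)
$124 \left(-48 + y\right) = 124 \left(-48 - 81\right) = 124 \left(-129\right) = -15996$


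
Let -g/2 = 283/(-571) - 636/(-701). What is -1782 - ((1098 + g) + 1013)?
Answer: -1557925457/400271 ≈ -3892.2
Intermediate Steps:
g = -329546/400271 (g = -2*(283/(-571) - 636/(-701)) = -2*(283*(-1/571) - 636*(-1/701)) = -2*(-283/571 + 636/701) = -2*164773/400271 = -329546/400271 ≈ -0.82331)
-1782 - ((1098 + g) + 1013) = -1782 - ((1098 - 329546/400271) + 1013) = -1782 - (439168012/400271 + 1013) = -1782 - 1*844642535/400271 = -1782 - 844642535/400271 = -1557925457/400271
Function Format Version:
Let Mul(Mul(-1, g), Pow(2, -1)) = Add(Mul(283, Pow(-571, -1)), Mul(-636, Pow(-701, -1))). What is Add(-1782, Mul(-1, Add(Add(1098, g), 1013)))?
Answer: Rational(-1557925457, 400271) ≈ -3892.2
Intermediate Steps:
g = Rational(-329546, 400271) (g = Mul(-2, Add(Mul(283, Pow(-571, -1)), Mul(-636, Pow(-701, -1)))) = Mul(-2, Add(Mul(283, Rational(-1, 571)), Mul(-636, Rational(-1, 701)))) = Mul(-2, Add(Rational(-283, 571), Rational(636, 701))) = Mul(-2, Rational(164773, 400271)) = Rational(-329546, 400271) ≈ -0.82331)
Add(-1782, Mul(-1, Add(Add(1098, g), 1013))) = Add(-1782, Mul(-1, Add(Add(1098, Rational(-329546, 400271)), 1013))) = Add(-1782, Mul(-1, Add(Rational(439168012, 400271), 1013))) = Add(-1782, Mul(-1, Rational(844642535, 400271))) = Add(-1782, Rational(-844642535, 400271)) = Rational(-1557925457, 400271)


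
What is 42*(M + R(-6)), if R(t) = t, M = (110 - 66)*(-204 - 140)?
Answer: -635964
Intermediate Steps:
M = -15136 (M = 44*(-344) = -15136)
42*(M + R(-6)) = 42*(-15136 - 6) = 42*(-15142) = -635964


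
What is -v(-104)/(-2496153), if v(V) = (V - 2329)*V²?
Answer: -8771776/832051 ≈ -10.542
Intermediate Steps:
v(V) = V²*(-2329 + V) (v(V) = (-2329 + V)*V² = V²*(-2329 + V))
-v(-104)/(-2496153) = -(-104)²*(-2329 - 104)/(-2496153) = -10816*(-2433)*(-1)/2496153 = -(-26315328)*(-1)/2496153 = -1*8771776/832051 = -8771776/832051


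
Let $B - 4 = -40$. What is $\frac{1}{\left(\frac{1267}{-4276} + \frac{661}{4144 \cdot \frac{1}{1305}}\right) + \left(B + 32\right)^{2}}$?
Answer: $\frac{4429936}{991691109} \approx 0.0044671$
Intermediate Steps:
$B = -36$ ($B = 4 - 40 = -36$)
$\frac{1}{\left(\frac{1267}{-4276} + \frac{661}{4144 \cdot \frac{1}{1305}}\right) + \left(B + 32\right)^{2}} = \frac{1}{\left(\frac{1267}{-4276} + \frac{661}{4144 \cdot \frac{1}{1305}}\right) + \left(-36 + 32\right)^{2}} = \frac{1}{\left(1267 \left(- \frac{1}{4276}\right) + \frac{661}{4144 \cdot \frac{1}{1305}}\right) + \left(-4\right)^{2}} = \frac{1}{\left(- \frac{1267}{4276} + \frac{661}{\frac{4144}{1305}}\right) + 16} = \frac{1}{\left(- \frac{1267}{4276} + 661 \cdot \frac{1305}{4144}\right) + 16} = \frac{1}{\left(- \frac{1267}{4276} + \frac{862605}{4144}\right) + 16} = \frac{1}{\frac{920812133}{4429936} + 16} = \frac{1}{\frac{991691109}{4429936}} = \frac{4429936}{991691109}$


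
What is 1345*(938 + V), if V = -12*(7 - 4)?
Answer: 1213190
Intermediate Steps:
V = -36 (V = -12*3 = -36)
1345*(938 + V) = 1345*(938 - 36) = 1345*902 = 1213190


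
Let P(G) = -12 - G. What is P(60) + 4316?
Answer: 4244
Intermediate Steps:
P(60) + 4316 = (-12 - 1*60) + 4316 = (-12 - 60) + 4316 = -72 + 4316 = 4244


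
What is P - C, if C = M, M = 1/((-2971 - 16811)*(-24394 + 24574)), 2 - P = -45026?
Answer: 160333901281/3560760 ≈ 45028.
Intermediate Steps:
P = 45028 (P = 2 - 1*(-45026) = 2 + 45026 = 45028)
M = -1/3560760 (M = 1/(-19782*180) = 1/(-3560760) = -1/3560760 ≈ -2.8084e-7)
C = -1/3560760 ≈ -2.8084e-7
P - C = 45028 - 1*(-1/3560760) = 45028 + 1/3560760 = 160333901281/3560760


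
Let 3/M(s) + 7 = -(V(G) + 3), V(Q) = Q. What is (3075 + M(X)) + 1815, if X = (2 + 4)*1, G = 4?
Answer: 68457/14 ≈ 4889.8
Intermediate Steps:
X = 6 (X = 6*1 = 6)
M(s) = -3/14 (M(s) = 3/(-7 - (4 + 3)) = 3/(-7 - 1*7) = 3/(-7 - 7) = 3/(-14) = 3*(-1/14) = -3/14)
(3075 + M(X)) + 1815 = (3075 - 3/14) + 1815 = 43047/14 + 1815 = 68457/14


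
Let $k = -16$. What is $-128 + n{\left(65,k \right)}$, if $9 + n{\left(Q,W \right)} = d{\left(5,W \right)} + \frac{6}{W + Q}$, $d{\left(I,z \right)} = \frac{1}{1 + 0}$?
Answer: $- \frac{6658}{49} \approx -135.88$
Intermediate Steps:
$d{\left(I,z \right)} = 1$ ($d{\left(I,z \right)} = 1^{-1} = 1$)
$n{\left(Q,W \right)} = -8 + \frac{6}{Q + W}$ ($n{\left(Q,W \right)} = -9 + \left(1 + \frac{6}{W + Q}\right) = -9 + \left(1 + \frac{6}{Q + W}\right) = -8 + \frac{6}{Q + W}$)
$-128 + n{\left(65,k \right)} = -128 + \frac{2 \left(3 - 260 - -64\right)}{65 - 16} = -128 + \frac{2 \left(3 - 260 + 64\right)}{49} = -128 + 2 \cdot \frac{1}{49} \left(-193\right) = -128 - \frac{386}{49} = - \frac{6658}{49}$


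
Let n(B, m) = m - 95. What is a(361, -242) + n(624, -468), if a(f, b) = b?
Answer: -805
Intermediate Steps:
n(B, m) = -95 + m
a(361, -242) + n(624, -468) = -242 + (-95 - 468) = -242 - 563 = -805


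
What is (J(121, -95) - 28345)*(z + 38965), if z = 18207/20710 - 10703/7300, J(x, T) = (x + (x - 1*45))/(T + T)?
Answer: -3172612601629813659/2872477000 ≈ -1.1045e+9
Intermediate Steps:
J(x, T) = (-45 + 2*x)/(2*T) (J(x, T) = (x + (x - 45))/((2*T)) = (x + (-45 + x))*(1/(2*T)) = (-45 + 2*x)*(1/(2*T)) = (-45 + 2*x)/(2*T))
z = -8874803/15118300 (z = 18207*(1/20710) - 10703*1/7300 = 18207/20710 - 10703/7300 = -8874803/15118300 ≈ -0.58702)
(J(121, -95) - 28345)*(z + 38965) = ((-45/2 + 121)/(-95) - 28345)*(-8874803/15118300 + 38965) = (-1/95*197/2 - 28345)*(589075684697/15118300) = (-197/190 - 28345)*(589075684697/15118300) = -5385747/190*589075684697/15118300 = -3172612601629813659/2872477000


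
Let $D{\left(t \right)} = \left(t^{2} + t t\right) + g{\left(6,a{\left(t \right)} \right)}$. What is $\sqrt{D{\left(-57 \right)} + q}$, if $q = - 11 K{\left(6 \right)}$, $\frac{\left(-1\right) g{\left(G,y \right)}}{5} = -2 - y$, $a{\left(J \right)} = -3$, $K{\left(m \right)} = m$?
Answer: $\sqrt{6427} \approx 80.169$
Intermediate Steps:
$g{\left(G,y \right)} = 10 + 5 y$ ($g{\left(G,y \right)} = - 5 \left(-2 - y\right) = 10 + 5 y$)
$D{\left(t \right)} = -5 + 2 t^{2}$ ($D{\left(t \right)} = \left(t^{2} + t t\right) + \left(10 + 5 \left(-3\right)\right) = \left(t^{2} + t^{2}\right) + \left(10 - 15\right) = 2 t^{2} - 5 = -5 + 2 t^{2}$)
$q = -66$ ($q = \left(-11\right) 6 = -66$)
$\sqrt{D{\left(-57 \right)} + q} = \sqrt{\left(-5 + 2 \left(-57\right)^{2}\right) - 66} = \sqrt{\left(-5 + 2 \cdot 3249\right) - 66} = \sqrt{\left(-5 + 6498\right) - 66} = \sqrt{6493 - 66} = \sqrt{6427}$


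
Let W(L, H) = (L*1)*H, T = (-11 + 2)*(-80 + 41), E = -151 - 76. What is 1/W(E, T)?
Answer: -1/79677 ≈ -1.2551e-5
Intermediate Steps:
E = -227
T = 351 (T = -9*(-39) = 351)
W(L, H) = H*L (W(L, H) = L*H = H*L)
1/W(E, T) = 1/(351*(-227)) = 1/(-79677) = -1/79677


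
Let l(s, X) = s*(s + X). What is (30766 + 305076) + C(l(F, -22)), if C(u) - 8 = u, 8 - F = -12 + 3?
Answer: 335765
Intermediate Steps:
F = 17 (F = 8 - (-12 + 3) = 8 - 1*(-9) = 8 + 9 = 17)
l(s, X) = s*(X + s)
C(u) = 8 + u
(30766 + 305076) + C(l(F, -22)) = (30766 + 305076) + (8 + 17*(-22 + 17)) = 335842 + (8 + 17*(-5)) = 335842 + (8 - 85) = 335842 - 77 = 335765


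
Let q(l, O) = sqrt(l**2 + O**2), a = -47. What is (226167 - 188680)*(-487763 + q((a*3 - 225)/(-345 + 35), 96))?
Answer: -18284771581 + 112461*sqrt(24605321)/155 ≈ -1.8281e+10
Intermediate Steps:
q(l, O) = sqrt(O**2 + l**2)
(226167 - 188680)*(-487763 + q((a*3 - 225)/(-345 + 35), 96)) = (226167 - 188680)*(-487763 + sqrt(96**2 + ((-47*3 - 225)/(-345 + 35))**2)) = 37487*(-487763 + sqrt(9216 + ((-141 - 225)/(-310))**2)) = 37487*(-487763 + sqrt(9216 + (-366*(-1/310))**2)) = 37487*(-487763 + sqrt(9216 + (183/155)**2)) = 37487*(-487763 + sqrt(9216 + 33489/24025)) = 37487*(-487763 + sqrt(221447889/24025)) = 37487*(-487763 + 3*sqrt(24605321)/155) = -18284771581 + 112461*sqrt(24605321)/155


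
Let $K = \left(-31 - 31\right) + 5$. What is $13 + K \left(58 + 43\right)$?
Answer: $-5744$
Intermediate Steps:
$K = -57$ ($K = -62 + 5 = -57$)
$13 + K \left(58 + 43\right) = 13 - 57 \left(58 + 43\right) = 13 - 5757 = -5744$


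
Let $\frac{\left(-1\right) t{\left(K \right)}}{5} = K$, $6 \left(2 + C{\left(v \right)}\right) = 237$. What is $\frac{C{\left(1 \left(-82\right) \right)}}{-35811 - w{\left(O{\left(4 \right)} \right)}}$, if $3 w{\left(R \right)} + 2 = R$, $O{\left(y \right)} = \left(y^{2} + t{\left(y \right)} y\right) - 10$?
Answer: $- \frac{225}{214714} \approx -0.0010479$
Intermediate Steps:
$C{\left(v \right)} = \frac{75}{2}$ ($C{\left(v \right)} = -2 + \frac{1}{6} \cdot 237 = -2 + \frac{79}{2} = \frac{75}{2}$)
$t{\left(K \right)} = - 5 K$
$O{\left(y \right)} = -10 - 4 y^{2}$ ($O{\left(y \right)} = \left(y^{2} + - 5 y y\right) - 10 = \left(y^{2} - 5 y^{2}\right) - 10 = - 4 y^{2} - 10 = -10 - 4 y^{2}$)
$w{\left(R \right)} = - \frac{2}{3} + \frac{R}{3}$
$\frac{C{\left(1 \left(-82\right) \right)}}{-35811 - w{\left(O{\left(4 \right)} \right)}} = \frac{75}{2 \left(-35811 - \left(- \frac{2}{3} + \frac{-10 - 4 \cdot 4^{2}}{3}\right)\right)} = \frac{75}{2 \left(-35811 - \left(- \frac{2}{3} + \frac{-10 - 64}{3}\right)\right)} = \frac{75}{2 \left(-35811 - \left(- \frac{2}{3} + \frac{1}{3} \left(-74\right)\right)\right)} = \frac{75}{2 \left(-35811 - \left(- \frac{2}{3} - \frac{74}{3}\right)\right)} = \frac{75}{2 \left(-35811 - - \frac{76}{3}\right)} = \frac{75}{2 \left(-35811 + \frac{76}{3}\right)} = \frac{75}{2 \left(- \frac{107357}{3}\right)} = \frac{75}{2} \left(- \frac{3}{107357}\right) = - \frac{225}{214714}$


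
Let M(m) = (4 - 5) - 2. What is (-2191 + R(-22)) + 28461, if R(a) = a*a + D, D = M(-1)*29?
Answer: 26667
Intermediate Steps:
M(m) = -3 (M(m) = -1 - 2 = -3)
D = -87 (D = -3*29 = -87)
R(a) = -87 + a² (R(a) = a*a - 87 = a² - 87 = -87 + a²)
(-2191 + R(-22)) + 28461 = (-2191 + (-87 + (-22)²)) + 28461 = (-2191 + (-87 + 484)) + 28461 = (-2191 + 397) + 28461 = -1794 + 28461 = 26667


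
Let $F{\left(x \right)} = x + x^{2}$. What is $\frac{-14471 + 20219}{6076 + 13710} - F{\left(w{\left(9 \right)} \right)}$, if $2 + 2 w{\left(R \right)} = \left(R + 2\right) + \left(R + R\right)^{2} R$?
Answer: $- \frac{84698660679}{39572} \approx -2.1404 \cdot 10^{6}$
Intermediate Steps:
$w{\left(R \right)} = \frac{R}{2} + 2 R^{3}$ ($w{\left(R \right)} = -1 + \frac{\left(R + 2\right) + \left(R + R\right)^{2} R}{2} = -1 + \frac{\left(2 + R\right) + \left(2 R\right)^{2} R}{2} = -1 + \frac{\left(2 + R\right) + 4 R^{2} R}{2} = -1 + \frac{\left(2 + R\right) + 4 R^{3}}{2} = -1 + \frac{2 + R + 4 R^{3}}{2} = -1 + \left(1 + \frac{R}{2} + 2 R^{3}\right) = \frac{R}{2} + 2 R^{3}$)
$\frac{-14471 + 20219}{6076 + 13710} - F{\left(w{\left(9 \right)} \right)} = \frac{-14471 + 20219}{6076 + 13710} - \left(\frac{1}{2} \cdot 9 + 2 \cdot 9^{3}\right) \left(1 + \left(\frac{1}{2} \cdot 9 + 2 \cdot 9^{3}\right)\right) = \frac{5748}{19786} - \left(\frac{9}{2} + 2 \cdot 729\right) \left(1 + \left(\frac{9}{2} + 2 \cdot 729\right)\right) = 5748 \cdot \frac{1}{19786} - \left(\frac{9}{2} + 1458\right) \left(1 + \left(\frac{9}{2} + 1458\right)\right) = \frac{2874}{9893} - \frac{2925 \left(1 + \frac{2925}{2}\right)}{2} = \frac{2874}{9893} - \frac{2925}{2} \cdot \frac{2927}{2} = \frac{2874}{9893} - \frac{8561475}{4} = - \frac{84698660679}{39572}$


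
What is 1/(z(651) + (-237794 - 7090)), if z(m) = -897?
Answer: -1/245781 ≈ -4.0687e-6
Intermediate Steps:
1/(z(651) + (-237794 - 7090)) = 1/(-897 + (-237794 - 7090)) = 1/(-897 - 244884) = 1/(-245781) = -1/245781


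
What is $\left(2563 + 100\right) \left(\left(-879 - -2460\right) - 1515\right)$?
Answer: $175758$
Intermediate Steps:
$\left(2563 + 100\right) \left(\left(-879 - -2460\right) - 1515\right) = 2663 \left(\left(-879 + 2460\right) - 1515\right) = 2663 \left(1581 - 1515\right) = 2663 \cdot 66 = 175758$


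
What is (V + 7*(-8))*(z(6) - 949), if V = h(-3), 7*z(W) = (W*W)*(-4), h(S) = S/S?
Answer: 373285/7 ≈ 53326.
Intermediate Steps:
h(S) = 1
z(W) = -4*W**2/7 (z(W) = ((W*W)*(-4))/7 = (W**2*(-4))/7 = (-4*W**2)/7 = -4*W**2/7)
V = 1
(V + 7*(-8))*(z(6) - 949) = (1 + 7*(-8))*(-4/7*6**2 - 949) = (1 - 56)*(-4/7*36 - 949) = -55*(-144/7 - 949) = -55*(-6787/7) = 373285/7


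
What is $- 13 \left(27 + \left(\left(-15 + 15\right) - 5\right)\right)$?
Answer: $-286$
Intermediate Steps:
$- 13 \left(27 + \left(\left(-15 + 15\right) - 5\right)\right) = - 13 \left(27 + \left(0 - 5\right)\right) = - 13 \left(27 - 5\right) = \left(-13\right) 22 = -286$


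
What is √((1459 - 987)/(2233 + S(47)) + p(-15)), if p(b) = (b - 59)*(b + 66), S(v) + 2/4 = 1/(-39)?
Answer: I*√114429955693758/174133 ≈ 61.431*I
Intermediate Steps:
S(v) = -41/78 (S(v) = -½ + 1/(-39) = -½ - 1/39 = -41/78)
p(b) = (-59 + b)*(66 + b)
√((1459 - 987)/(2233 + S(47)) + p(-15)) = √((1459 - 987)/(2233 - 41/78) + (-3894 + (-15)² + 7*(-15))) = √(472/(174133/78) + (-3894 + 225 - 105)) = √(472*(78/174133) - 3774) = √(36816/174133 - 3774) = √(-657141126/174133) = I*√114429955693758/174133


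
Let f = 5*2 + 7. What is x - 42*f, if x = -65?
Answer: -779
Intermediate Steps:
f = 17 (f = 10 + 7 = 17)
x - 42*f = -65 - 42*17 = -65 - 714 = -779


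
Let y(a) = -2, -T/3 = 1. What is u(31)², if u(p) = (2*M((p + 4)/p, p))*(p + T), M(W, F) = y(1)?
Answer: 12544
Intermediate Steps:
T = -3 (T = -3*1 = -3)
M(W, F) = -2
u(p) = 12 - 4*p (u(p) = (2*(-2))*(p - 3) = -4*(-3 + p) = 12 - 4*p)
u(31)² = (12 - 4*31)² = (12 - 124)² = (-112)² = 12544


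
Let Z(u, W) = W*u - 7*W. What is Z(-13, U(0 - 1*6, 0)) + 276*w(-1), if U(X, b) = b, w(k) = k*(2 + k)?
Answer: -276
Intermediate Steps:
Z(u, W) = -7*W + W*u
Z(-13, U(0 - 1*6, 0)) + 276*w(-1) = 0*(-7 - 13) + 276*(-(2 - 1)) = 0*(-20) + 276*(-1*1) = 0 + 276*(-1) = 0 - 276 = -276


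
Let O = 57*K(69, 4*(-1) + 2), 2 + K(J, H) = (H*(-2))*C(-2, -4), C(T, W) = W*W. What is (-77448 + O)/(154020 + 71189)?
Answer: -73914/225209 ≈ -0.32820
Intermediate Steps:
C(T, W) = W²
K(J, H) = -2 - 32*H (K(J, H) = -2 + (H*(-2))*(-4)² = -2 - 2*H*16 = -2 - 32*H)
O = 3534 (O = 57*(-2 - 32*(4*(-1) + 2)) = 57*(-2 - 32*(-4 + 2)) = 57*(-2 - 32*(-2)) = 57*(-2 + 64) = 57*62 = 3534)
(-77448 + O)/(154020 + 71189) = (-77448 + 3534)/(154020 + 71189) = -73914/225209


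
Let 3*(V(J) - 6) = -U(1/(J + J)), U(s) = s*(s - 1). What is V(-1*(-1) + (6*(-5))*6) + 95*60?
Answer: 2193910993/384492 ≈ 5706.0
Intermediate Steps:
U(s) = s*(-1 + s)
V(J) = 6 - (-1 + 1/(2*J))/(6*J) (V(J) = 6 + (-(-1 + 1/(J + J))/(J + J))/3 = 6 + (-(-1 + 1/(2*J))/(2*J))/3 = 6 - (-1 + 1/(2*J))/(6*J))
V(-1*(-1) + (6*(-5))*6) + 95*60 = (6 - 1/(12*(-1*(-1) + (6*(-5))*6)²) + 1/(6*(-1*(-1) + (6*(-5))*6))) + 95*60 = (6 - 1/(12*(1 - 30*6)²) + 1/(6*(1 - 30*6))) + 5700 = (6 - 1/(12*(1 - 180)²) + 1/(6*(1 - 180))) + 5700 = (6 - 1/12/(-179)² + (⅙)/(-179)) + 5700 = (6 - 1/12*1/32041 + (⅙)*(-1/179)) + 5700 = (6 - 1/384492 - 1/1074) + 5700 = 2306593/384492 + 5700 = 2193910993/384492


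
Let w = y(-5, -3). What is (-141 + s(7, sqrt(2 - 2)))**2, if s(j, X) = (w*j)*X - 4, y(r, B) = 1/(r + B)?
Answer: 21025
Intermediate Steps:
y(r, B) = 1/(B + r)
w = -1/8 (w = 1/(-3 - 5) = 1/(-8) = -1/8 ≈ -0.12500)
s(j, X) = -4 - X*j/8 (s(j, X) = (-j/8)*X - 4 = -X*j/8 - 4 = -4 - X*j/8)
(-141 + s(7, sqrt(2 - 2)))**2 = (-141 + (-4 - 1/8*sqrt(2 - 2)*7))**2 = (-141 + (-4 - 1/8*sqrt(0)*7))**2 = (-141 + (-4 - 1/8*0*7))**2 = (-141 + (-4 + 0))**2 = (-141 - 4)**2 = (-145)**2 = 21025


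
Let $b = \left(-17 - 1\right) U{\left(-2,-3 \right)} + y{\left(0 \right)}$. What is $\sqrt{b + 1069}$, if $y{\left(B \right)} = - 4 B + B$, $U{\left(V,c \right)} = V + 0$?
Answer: $\sqrt{1105} \approx 33.242$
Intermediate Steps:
$U{\left(V,c \right)} = V$
$y{\left(B \right)} = - 3 B$
$b = 36$ ($b = \left(-17 - 1\right) \left(-2\right) - 0 = \left(-18\right) \left(-2\right) + 0 = 36 + 0 = 36$)
$\sqrt{b + 1069} = \sqrt{36 + 1069} = \sqrt{1105}$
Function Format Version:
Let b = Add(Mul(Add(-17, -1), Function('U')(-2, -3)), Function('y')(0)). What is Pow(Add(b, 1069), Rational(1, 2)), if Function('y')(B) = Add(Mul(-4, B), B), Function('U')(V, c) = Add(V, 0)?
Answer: Pow(1105, Rational(1, 2)) ≈ 33.242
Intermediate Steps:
Function('U')(V, c) = V
Function('y')(B) = Mul(-3, B)
b = 36 (b = Add(Mul(Add(-17, -1), -2), Mul(-3, 0)) = Add(Mul(-18, -2), 0) = Add(36, 0) = 36)
Pow(Add(b, 1069), Rational(1, 2)) = Pow(Add(36, 1069), Rational(1, 2)) = Pow(1105, Rational(1, 2))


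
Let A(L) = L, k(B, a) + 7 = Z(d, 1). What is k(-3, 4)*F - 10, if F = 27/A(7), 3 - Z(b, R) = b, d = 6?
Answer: -340/7 ≈ -48.571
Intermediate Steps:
Z(b, R) = 3 - b
k(B, a) = -10 (k(B, a) = -7 + (3 - 1*6) = -7 + (3 - 6) = -7 - 3 = -10)
F = 27/7 ≈ 3.8571
k(-3, 4)*F - 10 = -10*27/7 - 10 = -270/7 - 10 = -340/7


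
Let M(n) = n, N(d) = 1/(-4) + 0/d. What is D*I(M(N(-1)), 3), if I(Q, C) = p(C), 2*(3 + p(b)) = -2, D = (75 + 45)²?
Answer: -57600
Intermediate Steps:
D = 14400 (D = 120² = 14400)
p(b) = -4 (p(b) = -3 + (½)*(-2) = -3 - 1 = -4)
N(d) = -¼ (N(d) = 1*(-¼) + 0 = -¼ + 0 = -¼)
I(Q, C) = -4
D*I(M(N(-1)), 3) = 14400*(-4) = -57600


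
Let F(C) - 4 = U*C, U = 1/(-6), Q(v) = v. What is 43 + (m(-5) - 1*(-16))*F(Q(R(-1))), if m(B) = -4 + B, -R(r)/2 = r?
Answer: 206/3 ≈ 68.667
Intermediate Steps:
R(r) = -2*r
U = -⅙ ≈ -0.16667
F(C) = 4 - C/6
43 + (m(-5) - 1*(-16))*F(Q(R(-1))) = 43 + ((-4 - 5) - 1*(-16))*(4 - (-1)*(-1)/3) = 43 + (-9 + 16)*(4 - ⅙*2) = 43 + 7*(4 - ⅓) = 43 + 7*(11/3) = 43 + 77/3 = 206/3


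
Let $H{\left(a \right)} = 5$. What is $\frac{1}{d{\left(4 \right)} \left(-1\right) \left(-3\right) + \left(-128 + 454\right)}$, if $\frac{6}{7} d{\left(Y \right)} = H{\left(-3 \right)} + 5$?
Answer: $\frac{1}{361} \approx 0.0027701$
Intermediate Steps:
$d{\left(Y \right)} = \frac{35}{3}$ ($d{\left(Y \right)} = \frac{7 \left(5 + 5\right)}{6} = \frac{7}{6} \cdot 10 = \frac{35}{3}$)
$\frac{1}{d{\left(4 \right)} \left(-1\right) \left(-3\right) + \left(-128 + 454\right)} = \frac{1}{\frac{35}{3} \left(-1\right) \left(-3\right) + \left(-128 + 454\right)} = \frac{1}{\left(- \frac{35}{3}\right) \left(-3\right) + 326} = \frac{1}{35 + 326} = \frac{1}{361}$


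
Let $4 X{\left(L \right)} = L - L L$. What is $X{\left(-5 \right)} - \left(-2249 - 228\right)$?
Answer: $\frac{4939}{2} \approx 2469.5$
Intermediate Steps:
$X{\left(L \right)} = - \frac{L^{2}}{4} + \frac{L}{4}$ ($X{\left(L \right)} = \frac{L - L L}{4} = \frac{L - L^{2}}{4} = - \frac{L^{2}}{4} + \frac{L}{4}$)
$X{\left(-5 \right)} - \left(-2249 - 228\right) = \frac{1}{4} \left(-5\right) \left(1 - -5\right) - \left(-2249 - 228\right) = \frac{1}{4} \left(-5\right) \left(1 + 5\right) - \left(-2249 - 228\right) = \frac{1}{4} \left(-5\right) 6 - -2477 = - \frac{15}{2} + 2477 = \frac{4939}{2}$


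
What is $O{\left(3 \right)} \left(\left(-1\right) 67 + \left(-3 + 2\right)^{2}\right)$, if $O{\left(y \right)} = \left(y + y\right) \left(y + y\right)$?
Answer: $-2376$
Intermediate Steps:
$O{\left(y \right)} = 4 y^{2}$ ($O{\left(y \right)} = 2 y 2 y = 4 y^{2}$)
$O{\left(3 \right)} \left(\left(-1\right) 67 + \left(-3 + 2\right)^{2}\right) = 4 \cdot 3^{2} \left(\left(-1\right) 67 + \left(-3 + 2\right)^{2}\right) = 4 \cdot 9 \left(-67 + \left(-1\right)^{2}\right) = 36 \left(-67 + 1\right) = 36 \left(-66\right) = -2376$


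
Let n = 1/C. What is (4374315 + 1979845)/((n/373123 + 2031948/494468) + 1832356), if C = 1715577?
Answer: 251401917691552379467560/72497205829740619318543 ≈ 3.4677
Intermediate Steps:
n = 1/1715577 ≈ 5.8289e-7
(4374315 + 1979845)/((n/373123 + 2031948/494468) + 1832356) = (4374315 + 1979845)/(((1/1715577)/373123 + 2031948/494468) + 1832356) = 6354160/(((1/1715577)*(1/373123) + 2031948*(1/494468)) + 1832356) = 6354160/((1/640121236971 + 507987/123617) + 1832356) = 6354160/(325173266805310994/79129866950644107 + 1832356) = 6354160/(144994411659481238637086/79129866950644107) = 6354160*(79129866950644107/144994411659481238637086) = 251401917691552379467560/72497205829740619318543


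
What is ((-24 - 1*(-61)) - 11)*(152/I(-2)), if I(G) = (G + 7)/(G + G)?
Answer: -15808/5 ≈ -3161.6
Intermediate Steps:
I(G) = (7 + G)/(2*G) (I(G) = (7 + G)/((2*G)) = (7 + G)*(1/(2*G)) = (7 + G)/(2*G))
((-24 - 1*(-61)) - 11)*(152/I(-2)) = ((-24 - 1*(-61)) - 11)*(152/(((½)*(7 - 2)/(-2)))) = ((-24 + 61) - 11)*(152/(((½)*(-½)*5))) = (37 - 11)*(152/(-5/4)) = 26*(152*(-⅘)) = 26*(-608/5) = -15808/5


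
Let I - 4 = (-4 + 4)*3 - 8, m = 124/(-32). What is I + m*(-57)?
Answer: 1735/8 ≈ 216.88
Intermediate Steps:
m = -31/8 (m = 124*(-1/32) = -31/8 ≈ -3.8750)
I = -4 (I = 4 + ((-4 + 4)*3 - 8) = 4 + (0*3 - 8) = 4 + (0 - 8) = 4 - 8 = -4)
I + m*(-57) = -4 - 31/8*(-57) = -4 + 1767/8 = 1735/8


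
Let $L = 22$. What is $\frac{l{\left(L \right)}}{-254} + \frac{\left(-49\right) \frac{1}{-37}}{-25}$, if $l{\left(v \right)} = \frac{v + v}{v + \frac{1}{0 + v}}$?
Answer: $- \frac{693171}{11395075} \approx -0.060831$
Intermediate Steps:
$l{\left(v \right)} = \frac{2 v}{v + \frac{1}{v}}$
$\frac{l{\left(L \right)}}{-254} + \frac{\left(-49\right) \frac{1}{-37}}{-25} = \frac{2 \cdot 22^{2} \frac{1}{1 + 22^{2}}}{-254} + \frac{\left(-49\right) \frac{1}{-37}}{-25} = 2 \cdot 484 \frac{1}{1 + 484} \left(- \frac{1}{254}\right) + \left(-49\right) \left(- \frac{1}{37}\right) \left(- \frac{1}{25}\right) = 2 \cdot 484 \cdot \frac{1}{485} \left(- \frac{1}{254}\right) + \frac{49}{37} \left(- \frac{1}{25}\right) = 2 \cdot 484 \cdot \frac{1}{485} \left(- \frac{1}{254}\right) - \frac{49}{925} = \frac{968}{485} \left(- \frac{1}{254}\right) - \frac{49}{925} = - \frac{484}{61595} - \frac{49}{925} = - \frac{693171}{11395075}$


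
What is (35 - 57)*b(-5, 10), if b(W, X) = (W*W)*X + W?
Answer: -5390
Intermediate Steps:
b(W, X) = W + X*W² (b(W, X) = W²*X + W = X*W² + W = W + X*W²)
(35 - 57)*b(-5, 10) = (35 - 57)*(-5*(1 - 5*10)) = -(-110)*(1 - 50) = -(-110)*(-49) = -22*245 = -5390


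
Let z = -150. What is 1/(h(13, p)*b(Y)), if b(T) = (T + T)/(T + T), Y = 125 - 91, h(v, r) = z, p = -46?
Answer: -1/150 ≈ -0.0066667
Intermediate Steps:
h(v, r) = -150
Y = 34
b(T) = 1 (b(T) = (2*T)/((2*T)) = (2*T)*(1/(2*T)) = 1)
1/(h(13, p)*b(Y)) = 1/(-150*1) = -1/150*1 = -1/150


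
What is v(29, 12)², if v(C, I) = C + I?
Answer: 1681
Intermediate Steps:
v(29, 12)² = (29 + 12)² = 41² = 1681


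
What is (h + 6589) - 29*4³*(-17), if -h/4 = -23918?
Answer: 133813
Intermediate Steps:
h = 95672 (h = -4*(-23918) = 95672)
(h + 6589) - 29*4³*(-17) = (95672 + 6589) - 29*4³*(-17) = 102261 - 29*64*(-17) = 102261 - 1856*(-17) = 102261 + 31552 = 133813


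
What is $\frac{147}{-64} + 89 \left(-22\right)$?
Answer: $- \frac{125459}{64} \approx -1960.3$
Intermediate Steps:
$\frac{147}{-64} + 89 \left(-22\right) = 147 \left(- \frac{1}{64}\right) - 1958 = - \frac{147}{64} - 1958 = - \frac{125459}{64}$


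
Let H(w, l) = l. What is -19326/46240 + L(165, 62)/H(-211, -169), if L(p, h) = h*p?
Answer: -238150647/3907280 ≈ -60.951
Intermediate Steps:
-19326/46240 + L(165, 62)/H(-211, -169) = -19326/46240 + (62*165)/(-169) = -19326*1/46240 + 10230*(-1/169) = -9663/23120 - 10230/169 = -238150647/3907280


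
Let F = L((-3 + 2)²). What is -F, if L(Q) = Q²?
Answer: -1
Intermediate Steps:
F = 1 (F = ((-3 + 2)²)² = ((-1)²)² = 1² = 1)
-F = -1*1 = -1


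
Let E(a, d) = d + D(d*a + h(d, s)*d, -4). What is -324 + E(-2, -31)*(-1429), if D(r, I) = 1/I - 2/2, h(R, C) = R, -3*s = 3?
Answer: 183045/4 ≈ 45761.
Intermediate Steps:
s = -1 (s = -⅓*3 = -1)
D(r, I) = -1 + 1/I (D(r, I) = 1/I - 2*½ = 1/I - 1 = -1 + 1/I)
E(a, d) = -5/4 + d (E(a, d) = d + (1 - 1*(-4))/(-4) = d - (1 + 4)/4 = d - ¼*5 = d - 5/4 = -5/4 + d)
-324 + E(-2, -31)*(-1429) = -324 + (-5/4 - 31)*(-1429) = -324 - 129/4*(-1429) = -324 + 184341/4 = 183045/4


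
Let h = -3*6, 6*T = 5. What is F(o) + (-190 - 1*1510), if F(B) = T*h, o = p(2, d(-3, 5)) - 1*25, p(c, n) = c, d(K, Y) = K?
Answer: -1715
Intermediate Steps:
T = 5/6 (T = (1/6)*5 = 5/6 ≈ 0.83333)
h = -18
o = -23 (o = 2 - 1*25 = 2 - 25 = -23)
F(B) = -15 (F(B) = (5/6)*(-18) = -15)
F(o) + (-190 - 1*1510) = -15 + (-190 - 1*1510) = -15 + (-190 - 1510) = -15 - 1700 = -1715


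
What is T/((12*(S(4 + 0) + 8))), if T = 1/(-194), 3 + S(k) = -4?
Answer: -1/2328 ≈ -0.00042955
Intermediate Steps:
S(k) = -7 (S(k) = -3 - 4 = -7)
T = -1/194 ≈ -0.0051546
T/((12*(S(4 + 0) + 8))) = -1/(12*(-7 + 8))/194 = -1/(194*(12*1)) = -1/194/12 = -1/194*1/12 = -1/2328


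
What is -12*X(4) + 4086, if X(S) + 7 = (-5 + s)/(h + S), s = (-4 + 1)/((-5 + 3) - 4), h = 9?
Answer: 54264/13 ≈ 4174.2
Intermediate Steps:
s = ½ (s = -3/(-2 - 4) = -3/(-6) = -3*(-⅙) = ½ ≈ 0.50000)
X(S) = -7 - 9/(2*(9 + S)) (X(S) = -7 + (-5 + ½)/(9 + S) = -7 - 9/(2*(9 + S)))
-12*X(4) + 4086 = -6*(-135 - 14*4)/(9 + 4) + 4086 = -6*(-135 - 56)/13 + 4086 = -6*(-191)/13 + 4086 = -12*(-191/26) + 4086 = 1146/13 + 4086 = 54264/13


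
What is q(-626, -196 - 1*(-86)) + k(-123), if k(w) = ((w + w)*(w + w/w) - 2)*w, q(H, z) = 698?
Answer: -3690532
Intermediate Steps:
k(w) = w*(-2 + 2*w*(1 + w)) (k(w) = ((2*w)*(w + 1) - 2)*w = ((2*w)*(1 + w) - 2)*w = (2*w*(1 + w) - 2)*w = (-2 + 2*w*(1 + w))*w = w*(-2 + 2*w*(1 + w)))
q(-626, -196 - 1*(-86)) + k(-123) = 698 + 2*(-123)*(-1 - 123 + (-123)²) = 698 + 2*(-123)*(-1 - 123 + 15129) = 698 + 2*(-123)*15005 = 698 - 3691230 = -3690532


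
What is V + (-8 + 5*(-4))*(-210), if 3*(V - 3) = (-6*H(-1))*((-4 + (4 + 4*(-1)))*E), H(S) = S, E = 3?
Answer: 5859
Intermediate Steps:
V = -21 (V = 3 + ((-6*(-1))*((-4 + (4 + 4*(-1)))*3))/3 = 3 + (6*((-4 + (4 - 4))*3))/3 = 3 + (6*((-4 + 0)*3))/3 = 3 + (6*(-4*3))/3 = 3 + (6*(-12))/3 = 3 + (1/3)*(-72) = 3 - 24 = -21)
V + (-8 + 5*(-4))*(-210) = -21 + (-8 + 5*(-4))*(-210) = -21 + (-8 - 20)*(-210) = -21 - 28*(-210) = -21 + 5880 = 5859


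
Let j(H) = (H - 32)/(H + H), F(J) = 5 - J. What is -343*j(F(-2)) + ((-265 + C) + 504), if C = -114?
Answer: 1475/2 ≈ 737.50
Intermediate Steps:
j(H) = (-32 + H)/(2*H) (j(H) = (-32 + H)/((2*H)) = (-32 + H)*(1/(2*H)) = (-32 + H)/(2*H))
-343*j(F(-2)) + ((-265 + C) + 504) = -343*(-32 + (5 - 1*(-2)))/(2*(5 - 1*(-2))) + ((-265 - 114) + 504) = -343*(-32 + (5 + 2))/(2*(5 + 2)) + (-379 + 504) = -343*(-32 + 7)/(2*7) + 125 = -343*(-25)/(2*7) + 125 = -343*(-25/14) + 125 = 1225/2 + 125 = 1475/2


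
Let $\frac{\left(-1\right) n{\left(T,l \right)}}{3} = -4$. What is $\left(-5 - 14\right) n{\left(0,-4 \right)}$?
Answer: $-228$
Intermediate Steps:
$n{\left(T,l \right)} = 12$ ($n{\left(T,l \right)} = \left(-3\right) \left(-4\right) = 12$)
$\left(-5 - 14\right) n{\left(0,-4 \right)} = \left(-5 - 14\right) 12 = \left(-19\right) 12 = -228$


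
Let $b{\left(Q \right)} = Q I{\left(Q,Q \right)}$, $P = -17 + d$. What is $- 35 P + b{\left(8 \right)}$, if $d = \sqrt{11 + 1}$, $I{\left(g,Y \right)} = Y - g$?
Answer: $595 - 70 \sqrt{3} \approx 473.76$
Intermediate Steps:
$d = 2 \sqrt{3}$ ($d = \sqrt{12} = 2 \sqrt{3} \approx 3.4641$)
$P = -17 + 2 \sqrt{3} \approx -13.536$
$b{\left(Q \right)} = 0$ ($b{\left(Q \right)} = Q \left(Q - Q\right) = Q 0 = 0$)
$- 35 P + b{\left(8 \right)} = - 35 \left(-17 + 2 \sqrt{3}\right) + 0 = \left(595 - 70 \sqrt{3}\right) + 0 = 595 - 70 \sqrt{3}$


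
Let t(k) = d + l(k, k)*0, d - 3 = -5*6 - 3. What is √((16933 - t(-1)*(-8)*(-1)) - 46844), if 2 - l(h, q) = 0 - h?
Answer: I*√29671 ≈ 172.25*I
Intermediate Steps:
d = -30 (d = 3 + (-5*6 - 3) = 3 + (-30 - 3) = 3 - 33 = -30)
l(h, q) = 2 + h (l(h, q) = 2 - (0 - h) = 2 - (-1)*h = 2 + h)
t(k) = -30 (t(k) = -30 + (2 + k)*0 = -30 + 0 = -30)
√((16933 - t(-1)*(-8)*(-1)) - 46844) = √((16933 - (-30*(-8))*(-1)) - 46844) = √((16933 - 240*(-1)) - 46844) = √((16933 - 1*(-240)) - 46844) = √((16933 + 240) - 46844) = √(17173 - 46844) = √(-29671) = I*√29671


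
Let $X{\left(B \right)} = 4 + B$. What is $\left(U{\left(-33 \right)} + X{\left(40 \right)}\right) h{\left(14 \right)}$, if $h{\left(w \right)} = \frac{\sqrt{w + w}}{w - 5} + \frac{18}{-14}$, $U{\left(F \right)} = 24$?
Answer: $- \frac{612}{7} + \frac{136 \sqrt{7}}{9} \approx -47.448$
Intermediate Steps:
$h{\left(w \right)} = - \frac{9}{7} + \frac{\sqrt{2} \sqrt{w}}{-5 + w}$ ($h{\left(w \right)} = \frac{\sqrt{2 w}}{w - 5} + 18 \left(- \frac{1}{14}\right) = \frac{\sqrt{2} \sqrt{w}}{-5 + w} - \frac{9}{7} = - \frac{9}{7} + \frac{\sqrt{2} \sqrt{w}}{-5 + w}$)
$\left(U{\left(-33 \right)} + X{\left(40 \right)}\right) h{\left(14 \right)} = \left(24 + \left(4 + 40\right)\right) \frac{45 - 126 + 7 \sqrt{2} \sqrt{14}}{7 \left(-5 + 14\right)} = \left(24 + 44\right) \frac{45 - 126 + 14 \sqrt{7}}{7 \cdot 9} = 68 \cdot \frac{1}{7} \cdot \frac{1}{9} \left(-81 + 14 \sqrt{7}\right) = 68 \left(- \frac{9}{7} + \frac{2 \sqrt{7}}{9}\right) = - \frac{612}{7} + \frac{136 \sqrt{7}}{9}$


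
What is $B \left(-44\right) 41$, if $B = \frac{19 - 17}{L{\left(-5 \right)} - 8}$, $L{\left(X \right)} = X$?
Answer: $\frac{3608}{13} \approx 277.54$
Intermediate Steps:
$B = - \frac{2}{13}$ ($B = \frac{19 - 17}{-5 - 8} = \frac{2}{-5 - 8} = \frac{2}{-13} = 2 \left(- \frac{1}{13}\right) = - \frac{2}{13} \approx -0.15385$)
$B \left(-44\right) 41 = \left(- \frac{2}{13}\right) \left(-44\right) 41 = \frac{88}{13} \cdot 41 = \frac{3608}{13}$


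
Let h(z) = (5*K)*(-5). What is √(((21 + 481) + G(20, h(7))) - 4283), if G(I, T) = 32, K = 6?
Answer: I*√3749 ≈ 61.229*I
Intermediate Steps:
h(z) = -150 (h(z) = (5*6)*(-5) = 30*(-5) = -150)
√(((21 + 481) + G(20, h(7))) - 4283) = √(((21 + 481) + 32) - 4283) = √((502 + 32) - 4283) = √(534 - 4283) = √(-3749) = I*√3749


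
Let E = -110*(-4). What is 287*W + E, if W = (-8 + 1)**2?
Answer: 14503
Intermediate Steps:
E = 440
W = 49 (W = (-7)**2 = 49)
287*W + E = 287*49 + 440 = 14063 + 440 = 14503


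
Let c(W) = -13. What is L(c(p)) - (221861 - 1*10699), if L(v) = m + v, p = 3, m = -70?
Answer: -211245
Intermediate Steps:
L(v) = -70 + v
L(c(p)) - (221861 - 1*10699) = (-70 - 13) - (221861 - 1*10699) = -83 - (221861 - 10699) = -83 - 1*211162 = -83 - 211162 = -211245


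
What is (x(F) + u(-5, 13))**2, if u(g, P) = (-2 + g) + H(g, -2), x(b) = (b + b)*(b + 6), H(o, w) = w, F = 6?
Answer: 18225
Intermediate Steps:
x(b) = 2*b*(6 + b) (x(b) = (2*b)*(6 + b) = 2*b*(6 + b))
u(g, P) = -4 + g (u(g, P) = (-2 + g) - 2 = -4 + g)
(x(F) + u(-5, 13))**2 = (2*6*(6 + 6) + (-4 - 5))**2 = (2*6*12 - 9)**2 = (144 - 9)**2 = 135**2 = 18225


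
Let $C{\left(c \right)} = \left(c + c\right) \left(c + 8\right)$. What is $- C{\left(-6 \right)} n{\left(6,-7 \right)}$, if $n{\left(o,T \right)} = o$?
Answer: $144$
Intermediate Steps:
$C{\left(c \right)} = 2 c \left(8 + c\right)$
$- C{\left(-6 \right)} n{\left(6,-7 \right)} = - 2 \left(-6\right) \left(8 - 6\right) 6 = - 2 \left(-6\right) 2 \cdot 6 = \left(-1\right) \left(-24\right) 6 = 24 \cdot 6 = 144$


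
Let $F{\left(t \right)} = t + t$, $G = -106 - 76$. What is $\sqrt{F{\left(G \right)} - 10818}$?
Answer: $i \sqrt{11182} \approx 105.74 i$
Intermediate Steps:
$G = -182$
$F{\left(t \right)} = 2 t$
$\sqrt{F{\left(G \right)} - 10818} = \sqrt{2 \left(-182\right) - 10818} = \sqrt{-364 - 10818} = \sqrt{-11182} = i \sqrt{11182}$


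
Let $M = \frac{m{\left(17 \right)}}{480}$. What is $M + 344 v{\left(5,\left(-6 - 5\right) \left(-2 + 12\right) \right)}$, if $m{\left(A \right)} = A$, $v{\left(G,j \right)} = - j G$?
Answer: $\frac{90816017}{480} \approx 1.892 \cdot 10^{5}$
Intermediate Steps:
$v{\left(G,j \right)} = - G j$
$M = \frac{17}{480} \approx 0.035417$
$M + 344 v{\left(5,\left(-6 - 5\right) \left(-2 + 12\right) \right)} = \frac{17}{480} + 344 \left(\left(-1\right) 5 \left(-6 - 5\right) \left(-2 + 12\right)\right) = \frac{17}{480} + 344 \left(\left(-1\right) 5 \left(\left(-11\right) 10\right)\right) = \frac{17}{480} + 344 \left(\left(-1\right) 5 \left(-110\right)\right) = \frac{17}{480} + 344 \cdot 550 = \frac{17}{480} + 189200 = \frac{90816017}{480}$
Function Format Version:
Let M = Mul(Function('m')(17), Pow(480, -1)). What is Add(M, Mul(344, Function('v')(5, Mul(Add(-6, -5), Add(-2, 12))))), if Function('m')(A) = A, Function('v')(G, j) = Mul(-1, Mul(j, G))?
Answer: Rational(90816017, 480) ≈ 1.8920e+5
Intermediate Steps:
Function('v')(G, j) = Mul(-1, G, j) (Function('v')(G, j) = Mul(-1, Mul(G, j)) = Mul(-1, G, j))
M = Rational(17, 480) (M = Mul(17, Pow(480, -1)) = Mul(17, Rational(1, 480)) = Rational(17, 480) ≈ 0.035417)
Add(M, Mul(344, Function('v')(5, Mul(Add(-6, -5), Add(-2, 12))))) = Add(Rational(17, 480), Mul(344, Mul(-1, 5, Mul(Add(-6, -5), Add(-2, 12))))) = Add(Rational(17, 480), Mul(344, Mul(-1, 5, Mul(-11, 10)))) = Add(Rational(17, 480), Mul(344, Mul(-1, 5, -110))) = Add(Rational(17, 480), Mul(344, 550)) = Add(Rational(17, 480), 189200) = Rational(90816017, 480)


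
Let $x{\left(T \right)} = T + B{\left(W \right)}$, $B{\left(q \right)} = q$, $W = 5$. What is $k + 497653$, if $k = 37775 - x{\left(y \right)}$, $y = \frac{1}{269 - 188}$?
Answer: $\frac{43369262}{81} \approx 5.3542 \cdot 10^{5}$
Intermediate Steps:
$y = \frac{1}{81} \approx 0.012346$
$x{\left(T \right)} = 5 + T$ ($x{\left(T \right)} = T + 5 = 5 + T$)
$k = \frac{3059369}{81}$ ($k = 37775 - \left(5 + \frac{1}{81}\right) = 37775 - \frac{406}{81} = \frac{3059369}{81} \approx 37770.0$)
$k + 497653 = \frac{3059369}{81} + 497653 = \frac{43369262}{81}$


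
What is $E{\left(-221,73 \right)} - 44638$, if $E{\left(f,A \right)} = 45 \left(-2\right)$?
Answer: $-44728$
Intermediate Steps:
$E{\left(f,A \right)} = -90$
$E{\left(-221,73 \right)} - 44638 = -90 - 44638 = -44728$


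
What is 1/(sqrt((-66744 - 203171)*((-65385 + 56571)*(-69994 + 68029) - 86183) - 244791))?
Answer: -I*sqrt(1162883425499)/2325766850998 ≈ -4.6366e-7*I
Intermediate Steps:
1/(sqrt((-66744 - 203171)*((-65385 + 56571)*(-69994 + 68029) - 86183) - 244791)) = 1/(sqrt(-269915*(-8814*(-1965) - 86183) - 244791)) = 1/(sqrt(-269915*(17319510 - 86183) - 244791)) = 1/(sqrt(-269915*17233327 - 244791)) = 1/(sqrt(-4651533457205 - 244791)) = 1/(sqrt(-4651533701996)) = 1/(2*I*sqrt(1162883425499)) = -I*sqrt(1162883425499)/2325766850998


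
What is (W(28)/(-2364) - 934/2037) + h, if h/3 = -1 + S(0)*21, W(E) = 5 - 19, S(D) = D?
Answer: -923659/267526 ≈ -3.4526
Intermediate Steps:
W(E) = -14
h = -3 (h = 3*(-1 + 0*21) = 3*(-1 + 0) = 3*(-1) = -3)
(W(28)/(-2364) - 934/2037) + h = (-14/(-2364) - 934/2037) - 3 = (-14*(-1/2364) - 934*1/2037) - 3 = (7/1182 - 934/2037) - 3 = -121081/267526 - 3 = -923659/267526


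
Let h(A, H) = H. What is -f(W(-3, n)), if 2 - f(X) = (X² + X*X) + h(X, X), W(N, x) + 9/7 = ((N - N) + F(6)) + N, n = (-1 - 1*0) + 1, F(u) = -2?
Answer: 3466/49 ≈ 70.735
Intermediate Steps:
n = 0 (n = (-1 + 0) + 1 = -1 + 1 = 0)
W(N, x) = -23/7 + N (W(N, x) = -9/7 + (((N - N) - 2) + N) = -9/7 + ((0 - 2) + N) = -9/7 + (-2 + N) = -23/7 + N)
f(X) = 2 - X - 2*X² (f(X) = 2 - ((X² + X*X) + X) = 2 - ((X² + X²) + X) = 2 - (2*X² + X) = 2 - (X + 2*X²) = 2 + (-X - 2*X²) = 2 - X - 2*X²)
-f(W(-3, n)) = -(2 - (-23/7 - 3) - 2*(-23/7 - 3)²) = -(2 - 1*(-44/7) - 2*(-44/7)²) = -(2 + 44/7 - 2*1936/49) = -(2 + 44/7 - 3872/49) = -1*(-3466/49) = 3466/49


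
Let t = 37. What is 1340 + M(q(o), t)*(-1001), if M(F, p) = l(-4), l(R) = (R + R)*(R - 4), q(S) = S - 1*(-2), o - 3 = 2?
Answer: -62724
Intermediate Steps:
o = 5 (o = 3 + 2 = 5)
q(S) = 2 + S (q(S) = S + 2 = 2 + S)
l(R) = 2*R*(-4 + R) (l(R) = (2*R)*(-4 + R) = 2*R*(-4 + R))
M(F, p) = 64 (M(F, p) = 2*(-4)*(-4 - 4) = 2*(-4)*(-8) = 64)
1340 + M(q(o), t)*(-1001) = 1340 + 64*(-1001) = 1340 - 64064 = -62724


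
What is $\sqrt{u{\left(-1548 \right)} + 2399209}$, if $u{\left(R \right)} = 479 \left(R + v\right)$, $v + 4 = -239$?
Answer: $2 \sqrt{385330} \approx 1241.5$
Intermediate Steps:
$v = -243$ ($v = -4 - 239 = -243$)
$u{\left(R \right)} = -116397 + 479 R$ ($u{\left(R \right)} = 479 \left(R - 243\right) = 479 \left(-243 + R\right) = -116397 + 479 R$)
$\sqrt{u{\left(-1548 \right)} + 2399209} = \sqrt{\left(-116397 + 479 \left(-1548\right)\right) + 2399209} = \sqrt{\left(-116397 - 741492\right) + 2399209} = \sqrt{-857889 + 2399209} = \sqrt{1541320} = 2 \sqrt{385330}$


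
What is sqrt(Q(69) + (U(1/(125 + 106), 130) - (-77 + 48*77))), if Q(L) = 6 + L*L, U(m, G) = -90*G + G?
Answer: 3*I*sqrt(1158) ≈ 102.09*I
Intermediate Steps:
U(m, G) = -89*G
Q(L) = 6 + L**2
sqrt(Q(69) + (U(1/(125 + 106), 130) - (-77 + 48*77))) = sqrt((6 + 69**2) + (-89*130 - (-77 + 48*77))) = sqrt((6 + 4761) + (-11570 - (-77 + 3696))) = sqrt(4767 + (-11570 - 1*3619)) = sqrt(4767 + (-11570 - 3619)) = sqrt(4767 - 15189) = sqrt(-10422) = 3*I*sqrt(1158)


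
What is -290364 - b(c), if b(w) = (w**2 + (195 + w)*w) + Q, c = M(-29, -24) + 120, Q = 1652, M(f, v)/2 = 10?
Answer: -358516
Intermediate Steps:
M(f, v) = 20 (M(f, v) = 2*10 = 20)
c = 140 (c = 20 + 120 = 140)
b(w) = 1652 + w**2 + w*(195 + w) (b(w) = (w**2 + (195 + w)*w) + 1652 = (w**2 + w*(195 + w)) + 1652 = 1652 + w**2 + w*(195 + w))
-290364 - b(c) = -290364 - (1652 + 2*140**2 + 195*140) = -290364 - (1652 + 2*19600 + 27300) = -290364 - (1652 + 39200 + 27300) = -290364 - 1*68152 = -290364 - 68152 = -358516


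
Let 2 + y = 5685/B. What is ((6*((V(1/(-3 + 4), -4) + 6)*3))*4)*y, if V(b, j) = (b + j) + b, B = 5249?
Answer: -1386144/5249 ≈ -264.08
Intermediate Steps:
y = -4813/5249 (y = -2 + 5685/5249 = -4813/5249 ≈ -0.91694)
V(b, j) = j + 2*b
((6*((V(1/(-3 + 4), -4) + 6)*3))*4)*y = ((6*(((-4 + 2/(-3 + 4)) + 6)*3))*4)*(-4813/5249) = ((6*(((-4 + 2/1) + 6)*3))*4)*(-4813/5249) = ((6*(((-4 + 2*1) + 6)*3))*4)*(-4813/5249) = ((6*(((-4 + 2) + 6)*3))*4)*(-4813/5249) = ((6*((-2 + 6)*3))*4)*(-4813/5249) = ((6*(4*3))*4)*(-4813/5249) = ((6*12)*4)*(-4813/5249) = (72*4)*(-4813/5249) = 288*(-4813/5249) = -1386144/5249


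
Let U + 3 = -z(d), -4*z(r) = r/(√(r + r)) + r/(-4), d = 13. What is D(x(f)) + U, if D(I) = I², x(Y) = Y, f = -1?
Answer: -45/16 + √26/8 ≈ -2.1751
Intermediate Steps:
z(r) = r/16 - √2*√r/8 (z(r) = -(r/(√(r + r)) + r/(-4))/4 = -(r/(√(2*r)) + r*(-¼))/4 = -(r/((√2*√r)) - r/4)/4 = -(r*(√2/(2*√r)) - r/4)/4 = -(√2*√r/2 - r/4)/4 = -(-r/4 + √2*√r/2)/4 = r/16 - √2*√r/8)
U = -61/16 + √26/8 (U = -3 - ((1/16)*13 - √2*√13/8) = -3 - (13/16 - √26/8) = -3 + (-13/16 + √26/8) = -61/16 + √26/8 ≈ -3.1751)
D(x(f)) + U = (-1)² + (-61/16 + √26/8) = 1 + (-61/16 + √26/8) = -45/16 + √26/8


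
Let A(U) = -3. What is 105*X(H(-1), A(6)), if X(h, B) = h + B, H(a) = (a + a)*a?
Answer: -105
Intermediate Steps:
H(a) = 2*a**2 (H(a) = (2*a)*a = 2*a**2)
X(h, B) = B + h
105*X(H(-1), A(6)) = 105*(-3 + 2*(-1)**2) = 105*(-3 + 2*1) = 105*(-3 + 2) = 105*(-1) = -105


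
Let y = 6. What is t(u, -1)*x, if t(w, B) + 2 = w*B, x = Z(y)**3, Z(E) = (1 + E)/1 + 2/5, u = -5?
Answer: 151959/125 ≈ 1215.7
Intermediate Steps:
Z(E) = 7/5 + E (Z(E) = (1 + E)*1 + 2*(1/5) = (1 + E) + 2/5 = 7/5 + E)
x = 50653/125 (x = (7/5 + 6)**3 = (37/5)**3 = 50653/125 ≈ 405.22)
t(w, B) = -2 + B*w (t(w, B) = -2 + w*B = -2 + B*w)
t(u, -1)*x = (-2 - 1*(-5))*(50653/125) = (-2 + 5)*(50653/125) = 3*(50653/125) = 151959/125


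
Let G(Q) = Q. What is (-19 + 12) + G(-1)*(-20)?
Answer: 13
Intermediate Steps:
(-19 + 12) + G(-1)*(-20) = (-19 + 12) - 1*(-20) = -7 + 20 = 13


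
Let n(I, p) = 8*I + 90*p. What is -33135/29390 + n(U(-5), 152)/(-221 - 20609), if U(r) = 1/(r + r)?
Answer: -546116869/306096850 ≈ -1.7841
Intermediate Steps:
U(r) = 1/(2*r)
-33135/29390 + n(U(-5), 152)/(-221 - 20609) = -33135/29390 + (8*((½)/(-5)) + 90*152)/(-221 - 20609) = -33135*1/29390 + (8*((½)*(-⅕)) + 13680)/(-20830) = -6627/5878 + (8*(-⅒) + 13680)*(-1/20830) = -6627/5878 + (-⅘ + 13680)*(-1/20830) = -6627/5878 + (68396/5)*(-1/20830) = -6627/5878 - 34198/52075 = -546116869/306096850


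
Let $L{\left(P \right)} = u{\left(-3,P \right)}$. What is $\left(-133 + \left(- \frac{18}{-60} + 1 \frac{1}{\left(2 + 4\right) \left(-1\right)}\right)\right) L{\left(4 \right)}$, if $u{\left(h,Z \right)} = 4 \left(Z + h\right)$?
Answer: $- \frac{7972}{15} \approx -531.47$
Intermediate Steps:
$u{\left(h,Z \right)} = 4 Z + 4 h$
$L{\left(P \right)} = -12 + 4 P$ ($L{\left(P \right)} = 4 P + 4 \left(-3\right) = 4 P - 12 = -12 + 4 P$)
$\left(-133 + \left(- \frac{18}{-60} + 1 \frac{1}{\left(2 + 4\right) \left(-1\right)}\right)\right) L{\left(4 \right)} = \left(-133 + \left(- \frac{18}{-60} + 1 \frac{1}{\left(2 + 4\right) \left(-1\right)}\right)\right) \left(-12 + 4 \cdot 4\right) = \left(-133 + \left(\left(-18\right) \left(- \frac{1}{60}\right) + 1 \frac{1}{6 \left(-1\right)}\right)\right) \left(-12 + 16\right) = \left(-133 + \left(\frac{3}{10} + 1 \frac{1}{-6}\right)\right) 4 = \left(-133 + \left(\frac{3}{10} + 1 \left(- \frac{1}{6}\right)\right)\right) 4 = \left(-133 + \left(\frac{3}{10} - \frac{1}{6}\right)\right) 4 = \left(-133 + \frac{2}{15}\right) 4 = \left(- \frac{1993}{15}\right) 4 = - \frac{7972}{15}$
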